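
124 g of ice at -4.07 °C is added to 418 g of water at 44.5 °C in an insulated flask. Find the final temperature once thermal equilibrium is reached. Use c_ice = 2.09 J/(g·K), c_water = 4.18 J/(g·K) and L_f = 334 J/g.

Taking heat into each body as positive, Σ m c ΔT = 0:
warm ice to 0 °C: 124×2.09×(0 − (-4.07)) = 1054.8
  melt ice: 124×334 = 41416
  meltwater 0→T: 124×4.18×T = 518.32 T
  water: 1747.2(T − 44.5)
2265.6 T = 77752 − 42471 = 35281
T ≈ 15.57 °C (positive, so assuming full melt was valid).

T_f ≈ 15.6 °C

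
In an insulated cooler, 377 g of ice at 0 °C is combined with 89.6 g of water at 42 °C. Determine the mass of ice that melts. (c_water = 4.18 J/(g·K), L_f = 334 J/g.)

Water can give up m c ΔT = 89.6·4.18·42 = 15730 J before reaching 0 °C.
To melt every bit of ice: 377·334 = 125918 J.
That's not enough to melt it all — equilibrium is at 0 °C with ice remaining.
m_melted·334 = 15730  ⇒  m_melted ≈ 47.1 g.

m_melted ≈ 47.1 g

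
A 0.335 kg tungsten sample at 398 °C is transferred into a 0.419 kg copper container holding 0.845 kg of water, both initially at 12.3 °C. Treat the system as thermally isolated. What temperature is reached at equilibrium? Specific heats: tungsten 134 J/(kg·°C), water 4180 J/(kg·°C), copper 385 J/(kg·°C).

T_f ≈ 16.9 °C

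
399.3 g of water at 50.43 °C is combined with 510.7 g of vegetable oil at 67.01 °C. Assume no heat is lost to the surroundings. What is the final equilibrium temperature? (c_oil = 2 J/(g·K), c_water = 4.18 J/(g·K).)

Setting the total heat transfer to zero:
510.7*2*(T − 67.01) + 399.3*4.18*(T − 50.43) = 0
2690.5 T = 152615
T = 152615 / 2690.5 = 56.7 °C

T_f ≈ 56.7 °C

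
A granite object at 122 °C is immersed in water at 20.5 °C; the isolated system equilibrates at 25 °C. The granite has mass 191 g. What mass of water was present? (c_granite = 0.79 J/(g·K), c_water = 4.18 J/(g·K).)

|Q_granite| = |Q_water|:
191×0.79×(122 − 25) = m×4.18×(25 − 20.5)
18.81 m = 14636  ⇒  m ≈ 778.1 g

m ≈ 778 g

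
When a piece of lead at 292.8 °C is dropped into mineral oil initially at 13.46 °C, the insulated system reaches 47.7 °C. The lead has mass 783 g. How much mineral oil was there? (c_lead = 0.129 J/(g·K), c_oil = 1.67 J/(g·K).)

Taking heat into each body as positive, Σ m c ΔT = 0:
783×0.129×(47.7 − 292.8) + m×1.67×(47.7 − 13.46) = 0
57.18 m = 24757
m = 24757/57.18 ≈ 433 g

m ≈ 433 g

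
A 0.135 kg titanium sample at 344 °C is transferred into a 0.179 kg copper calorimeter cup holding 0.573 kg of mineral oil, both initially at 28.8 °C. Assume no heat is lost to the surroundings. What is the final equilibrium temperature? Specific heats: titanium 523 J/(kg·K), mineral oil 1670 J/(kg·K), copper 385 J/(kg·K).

T_f ≈ 49.1 °C

Taking heat into each body as positive, Σ m c ΔT = 0:
0.135*523*(T − 344) + 0.573*1670*(T − 28.8) + 0.179*385*(T − 28.8) = 0
70.61(T − 344) + 956.91(T − 28.8) + 68.91(T − 28.8) = 0
1096.4 T = 53832
T = 53832/1096.4 ≈ 49.10 °C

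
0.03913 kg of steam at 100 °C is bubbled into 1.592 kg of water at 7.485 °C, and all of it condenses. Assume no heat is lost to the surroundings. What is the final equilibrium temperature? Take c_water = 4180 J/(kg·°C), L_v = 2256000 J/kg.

T_f ≈ 22.7 °C

Heat gained plus heat lost sum to zero:
condense steam: −0.03913×2256000 = −88277; condensed water 100 °C→T: 163.56(T − 100); water warms: 1.592×4180×(T − 7.485) = 6654.6(T − 7.485)
6818.1 T = 88277 + 16356 + 49809 = 154443
T ≈ 22.65 °C, under the boiling point, so the assumption holds.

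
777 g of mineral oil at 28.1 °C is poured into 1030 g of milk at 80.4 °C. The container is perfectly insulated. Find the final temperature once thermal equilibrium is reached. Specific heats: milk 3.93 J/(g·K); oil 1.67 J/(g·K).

With ΣQ=0 the equilibrium temperature is the m·c-weighted mean:
T_f = (4047.9*80.4 + 1297.6*28.1) / (4047.9 + 1297.6)
    = 361913 / 5345.5 ≈ 67.70 °C

T_f ≈ 67.7 °C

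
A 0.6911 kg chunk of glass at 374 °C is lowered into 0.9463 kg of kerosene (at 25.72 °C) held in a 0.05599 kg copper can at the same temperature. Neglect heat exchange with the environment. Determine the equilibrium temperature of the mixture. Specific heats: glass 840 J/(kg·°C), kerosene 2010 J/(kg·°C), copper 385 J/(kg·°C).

T_f ≈ 106.5 °C

T_f = Σ m_i c_i T_i / Σ m_i c_i:
T_f = (580.52*374 + 1902.1*25.72 + 21.56*25.72) / (580.52 + 1902.1 + 21.56)
    = 266591 / 2504.1 ≈ 106.46 °C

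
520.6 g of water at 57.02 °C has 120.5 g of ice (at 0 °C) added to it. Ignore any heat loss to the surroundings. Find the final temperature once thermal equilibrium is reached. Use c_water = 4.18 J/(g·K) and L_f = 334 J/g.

Setting the total heat transfer to zero:
melt ice: 120.5·334 = 40247
  meltwater 0→T: 120.5·4.18·T = 503.69 T
  water cools: 520.6·4.18·(T − 57.02) = 2176.1(T − 57.02)
2679.8 T = 124082 − 40247 = 83835
T ≈ 31.28 °C — above 0 °C, consistent with complete melting.

T_f ≈ 31.3 °C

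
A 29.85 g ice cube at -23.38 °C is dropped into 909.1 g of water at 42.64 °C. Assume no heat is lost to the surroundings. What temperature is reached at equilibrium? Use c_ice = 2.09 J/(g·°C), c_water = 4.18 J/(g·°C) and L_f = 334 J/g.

T_f ≈ 38.4 °C

Conservation of energy gives ΣQ = 0:
warm ice to 0 °C: 29.85×2.09×(0 − (-23.38)) = 1458.6; fusion: m_ice L_f = 29.85×334 = 9969.9; meltwater 0→T: 29.85×4.18×T = 124.77 T; water: 3800(T − 42.64)
3924.8 T = 162034 − 11428 = 150605
T ≈ 38.37 °C (positive, so assuming full melt was valid).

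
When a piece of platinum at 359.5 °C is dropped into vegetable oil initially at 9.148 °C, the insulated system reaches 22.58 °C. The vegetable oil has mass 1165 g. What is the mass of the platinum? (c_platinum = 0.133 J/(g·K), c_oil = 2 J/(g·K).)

Conservation of energy gives ΣQ = 0:
m·0.133·(22.58 − 359.5) + 1165·2·(22.58 − 9.148) = 0
-44.81 m = -31297
m = -31297/-44.81 ≈ 698.4 g

m ≈ 698 g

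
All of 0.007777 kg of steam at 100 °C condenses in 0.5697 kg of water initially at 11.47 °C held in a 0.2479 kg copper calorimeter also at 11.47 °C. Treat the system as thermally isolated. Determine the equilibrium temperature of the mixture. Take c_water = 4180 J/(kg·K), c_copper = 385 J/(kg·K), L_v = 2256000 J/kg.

T_f ≈ 19.6 °C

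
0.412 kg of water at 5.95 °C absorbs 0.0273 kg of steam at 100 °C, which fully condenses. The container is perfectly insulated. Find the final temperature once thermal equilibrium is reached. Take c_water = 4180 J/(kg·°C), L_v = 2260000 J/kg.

T_f ≈ 45.4 °C

Energy conservation, ΣQ = 0:
steam→water at 100 °C releases m L_v = 0.0273×2260000 = 61698; condensate cools 100→T: 0.0273×4180×(T − 100) = 114.11(T − 100); water warms: 0.412×4180×(T − 5.95) = 1722.2(T − 5.95)
1836.3 T = 61698 + 11411 + 10247 = 83356
T ≈ 45.39 °C, under the boiling point, so the assumption holds.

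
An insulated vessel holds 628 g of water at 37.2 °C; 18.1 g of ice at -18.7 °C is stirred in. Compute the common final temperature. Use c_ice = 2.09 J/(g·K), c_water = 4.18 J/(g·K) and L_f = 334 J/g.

T_f ≈ 33.7 °C

Energy balance with sensible and latent terms:
ice -18.7→0 °C: 18.1·2.09·18.7 = 707.4
  latent heat to melt: 18.1·334 = 6045.4
  warm the meltwater: 75.66 T
  water cools: 628·4.18·(T − 37.2) = 2625(T − 37.2)
2700.7 T = 97651 − 6752.8 = 90899
T ≈ 33.66 °C. Since T > 0 °C, the all-ice-melts assumption holds.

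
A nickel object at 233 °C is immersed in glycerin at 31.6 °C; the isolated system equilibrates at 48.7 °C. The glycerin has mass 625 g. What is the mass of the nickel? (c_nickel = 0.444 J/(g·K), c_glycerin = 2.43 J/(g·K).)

Setting the total heat transfer to zero:
m·0.444·(48.7 − 233) + 625·2.43·(48.7 − 31.6) = 0
-81.83 m = -25971
m = -25971/-81.83 ≈ 317.4 g

m ≈ 317 g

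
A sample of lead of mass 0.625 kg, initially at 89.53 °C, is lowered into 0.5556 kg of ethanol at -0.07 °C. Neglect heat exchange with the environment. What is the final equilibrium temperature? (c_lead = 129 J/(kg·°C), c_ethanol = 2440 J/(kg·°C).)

With ΣQ=0 the equilibrium temperature is the m·c-weighted mean:
T_f = (80.62×89.53 + 1355.7×(-0.07)) / (80.62 + 1355.7)
    = 7123.5 / 1436.3 ≈ 4.96 °C

T_f ≈ 5.0 °C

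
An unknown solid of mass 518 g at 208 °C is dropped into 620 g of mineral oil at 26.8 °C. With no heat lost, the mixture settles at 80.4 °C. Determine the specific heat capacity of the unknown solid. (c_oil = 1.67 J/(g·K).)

c ≈ 0.84 J/(g·K)

Taking heat into each body as positive, Σ m c ΔT = 0:
518·c·(80.4 − 208) + 620·1.67·(80.4 − 26.8) = 0
-66097 c = -55497
c = -55497/-66097 ≈ 0.8396 J/(g·K)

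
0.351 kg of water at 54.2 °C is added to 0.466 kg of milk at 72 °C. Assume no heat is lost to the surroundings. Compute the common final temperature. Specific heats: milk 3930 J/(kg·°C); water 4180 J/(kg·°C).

Energy conservation, ΣQ = 0:
0.466·3930·(T − 72) + 0.351·4180·(T − 54.2) = 0
1831.4(T − 72) + 1467.2(T − 54.2) = 0
3298.6 T = 211381
T = 211381/3298.6 ≈ 64.08 °C

T_f ≈ 64.1 °C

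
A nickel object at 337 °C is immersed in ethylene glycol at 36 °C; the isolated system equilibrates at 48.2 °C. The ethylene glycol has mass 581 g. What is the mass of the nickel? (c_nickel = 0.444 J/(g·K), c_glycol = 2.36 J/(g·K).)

Heat gained plus heat lost sum to zero:
m·0.444·(48.2 − 337) + 581·2.36·(48.2 − 36) = 0
-128.23 m = -16728
m = -16728/-128.23 ≈ 130.5 g

m ≈ 130 g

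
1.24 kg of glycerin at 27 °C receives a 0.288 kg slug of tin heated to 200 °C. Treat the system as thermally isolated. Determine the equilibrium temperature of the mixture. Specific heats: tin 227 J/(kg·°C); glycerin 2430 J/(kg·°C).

Let T be the final temperature. ΣQ_i = 0:
0.288×227×(T − 200) + 1.24×2430×(T − 27) = 0
65.38(T − 200) + 3013.2(T − 27) = 0
(65.38 + 3013.2) T = 65.38×200 + 3013.2×27
T = 94432/3078.6 ≈ 30.67 °C

T_f ≈ 30.7 °C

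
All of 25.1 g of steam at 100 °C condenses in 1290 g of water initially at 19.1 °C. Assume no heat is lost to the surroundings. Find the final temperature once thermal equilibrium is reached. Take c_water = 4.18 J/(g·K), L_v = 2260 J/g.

T_f ≈ 31.0 °C

Heat gained plus heat lost sum to zero:
latent heat released on condensation: 25.1·2260 = 56726; condensate cools 100→T: 25.1·4.18·(T − 100) = 104.92(T − 100); water warms: 1290·4.18·(T − 19.1) = 5392.2(T − 19.1)
5497.1 T = 56726 + 10492 + 102991 = 170209
T ≈ 30.96 °C — below 100 °C, confirming all the steam condensed.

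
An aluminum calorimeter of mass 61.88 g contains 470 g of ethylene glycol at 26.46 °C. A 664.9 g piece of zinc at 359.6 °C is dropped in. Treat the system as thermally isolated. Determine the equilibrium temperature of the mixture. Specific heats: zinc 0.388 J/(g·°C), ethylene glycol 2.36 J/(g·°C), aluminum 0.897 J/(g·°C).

T_f ≈ 86.9 °C

Conservation of energy gives ΣQ = 0:
664.9×0.388×(T − 359.6) + 470×2.36×(T − 26.46) + 61.88×0.897×(T − 26.46) = 0
1422.7 T = 123588
T = 123588/1422.7 ≈ 86.87 °C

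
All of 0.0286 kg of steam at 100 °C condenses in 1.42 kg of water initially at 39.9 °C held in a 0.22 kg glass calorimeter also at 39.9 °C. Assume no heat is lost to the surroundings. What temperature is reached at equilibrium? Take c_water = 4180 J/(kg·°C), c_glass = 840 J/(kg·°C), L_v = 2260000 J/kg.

T_f ≈ 51.4 °C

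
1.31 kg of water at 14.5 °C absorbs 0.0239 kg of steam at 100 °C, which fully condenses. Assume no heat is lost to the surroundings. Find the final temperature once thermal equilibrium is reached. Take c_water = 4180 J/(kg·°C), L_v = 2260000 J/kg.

Heat gained plus heat lost sum to zero:
steam→water at 100 °C releases m L_v = 0.0239×2260000 = 54014; condensate cools 100→T: 0.0239×4180×(T − 100) = 99.9(T − 100); water warms: 1.31×4180×(T − 14.5) = 5475.8(T − 14.5)
5575.7 T = 54014 + 9990.2 + 79399 = 143403
T ≈ 25.72 °C, under the boiling point, so the assumption holds.

T_f ≈ 25.7 °C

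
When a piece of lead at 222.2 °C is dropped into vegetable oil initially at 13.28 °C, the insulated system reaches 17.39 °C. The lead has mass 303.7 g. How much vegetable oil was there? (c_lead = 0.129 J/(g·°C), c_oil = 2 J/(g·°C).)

Net heat exchanged in the isolated system is zero:
303.7·0.129·(17.39 − 222.2) + m·2·(17.39 − 13.28) = 0
8.22 m = 8023.9
m = 8023.9/8.22 ≈ 976.1 g

m ≈ 976 g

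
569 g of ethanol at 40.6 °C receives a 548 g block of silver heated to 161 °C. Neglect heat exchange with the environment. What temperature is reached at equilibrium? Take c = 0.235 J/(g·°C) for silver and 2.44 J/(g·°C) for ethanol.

T_f ≈ 50.8 °C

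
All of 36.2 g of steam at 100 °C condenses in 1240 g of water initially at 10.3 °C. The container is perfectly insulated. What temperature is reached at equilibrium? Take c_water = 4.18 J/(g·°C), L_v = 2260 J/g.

Taking heat into each body as positive, Σ m c ΔT = 0:
steam→water at 100 °C releases m L_v = 36.2×2260 = 81812
  condensed water 100 °C→T: 151.32(T − 100)
  water warms: 1240×4.18×(T − 10.3) = 5183.2(T − 10.3)
5334.5 T = 81812 + 15132 + 53387 = 150331
T ≈ 28.18 °C (< 100 °C, so full condensation is consistent).

T_f ≈ 28.2 °C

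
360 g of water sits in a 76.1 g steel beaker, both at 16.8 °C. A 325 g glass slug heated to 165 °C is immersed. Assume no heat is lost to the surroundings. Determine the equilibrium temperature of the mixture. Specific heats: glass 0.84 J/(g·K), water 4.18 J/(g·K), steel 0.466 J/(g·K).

T_f ≈ 39.1 °C

T_f is the heat-capacity-weighted average of the initial temperatures:
T_f = (273*165 + 1504.8*16.8 + 35.46*16.8) / (273 + 1504.8 + 35.46)
    = 70921 / 1813.3 ≈ 39.11 °C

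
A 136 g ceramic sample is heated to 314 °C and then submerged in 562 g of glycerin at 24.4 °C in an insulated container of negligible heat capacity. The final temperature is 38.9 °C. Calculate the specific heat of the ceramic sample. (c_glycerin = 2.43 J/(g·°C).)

Heat lost by the ceramic sample = heat gained by the glycerin:
136×c×(314 − 38.9) = 562×2.43×(38.9 − 24.4)
37414 c = 19802  ⇒  c ≈ 0.5293 J/(g·°C)

c ≈ 0.529 J/(g·°C)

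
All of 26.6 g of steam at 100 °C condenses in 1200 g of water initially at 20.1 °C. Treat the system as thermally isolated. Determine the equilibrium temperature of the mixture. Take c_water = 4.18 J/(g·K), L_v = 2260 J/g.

T_f ≈ 33.6 °C

Heat gained plus heat lost sum to zero:
latent heat released on condensation: 26.6·2260 = 60116
  condensed water 100 °C→T: 111.19(T − 100)
  original water: 5016(T − 20.1)
5127.2 T = 60116 + 11119 + 100822 = 172056
T ≈ 33.56 °C, under the boiling point, so the assumption holds.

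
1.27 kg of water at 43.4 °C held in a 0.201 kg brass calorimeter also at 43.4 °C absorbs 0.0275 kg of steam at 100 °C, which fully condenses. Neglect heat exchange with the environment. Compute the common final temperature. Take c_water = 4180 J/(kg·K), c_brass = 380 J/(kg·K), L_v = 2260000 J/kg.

Sum of m c ΔT and latent-heat terms is zero:
steam→water at 100 °C releases m L_v = 0.0275·2260000 = 62150
  condensate cools 100→T: 0.0275·4180·(T − 100) = 114.95(T − 100)
  original water: 5308.6(T − 43.4)
  cup: 76.38(T − 43.4)
5499.9 T = 62150 + 11495 + 233708 = 307353
T ≈ 55.88 °C, under the boiling point, so the assumption holds.

T_f ≈ 55.9 °C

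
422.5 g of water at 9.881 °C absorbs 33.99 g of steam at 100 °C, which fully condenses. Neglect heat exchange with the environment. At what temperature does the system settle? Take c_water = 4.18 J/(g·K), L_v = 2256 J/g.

T_f ≈ 56.8 °C

Energy conservation, ΣQ = 0:
latent heat released on condensation: 33.99×2256 = 76681
  condensate cools 100→T: 33.99×4.18×(T − 100) = 142.08(T − 100)
  original water: 1766(T − 9.881)
1908.1 T = 76681 + 14208 + 17450 = 108340
T ≈ 56.78 °C (< 100 °C, so full condensation is consistent).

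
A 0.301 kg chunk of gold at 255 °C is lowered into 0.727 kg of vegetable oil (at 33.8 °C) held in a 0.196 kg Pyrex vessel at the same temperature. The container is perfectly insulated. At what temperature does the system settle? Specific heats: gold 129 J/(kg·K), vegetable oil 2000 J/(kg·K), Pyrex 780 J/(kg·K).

Conservation of energy gives ΣQ = 0:
0.301·129·(T − 255) + 0.727·2000·(T − 33.8) + 0.196·780·(T − 33.8) = 0
38.83(T − 255) + 1454(T − 33.8) + 152.88(T − 33.8) = 0
1645.7 T = 64214
T ≈ 39.02 °C

T_f ≈ 39.0 °C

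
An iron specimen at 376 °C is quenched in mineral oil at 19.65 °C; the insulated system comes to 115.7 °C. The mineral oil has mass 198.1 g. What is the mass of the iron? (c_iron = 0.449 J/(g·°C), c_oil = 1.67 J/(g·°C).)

m ≈ 272 g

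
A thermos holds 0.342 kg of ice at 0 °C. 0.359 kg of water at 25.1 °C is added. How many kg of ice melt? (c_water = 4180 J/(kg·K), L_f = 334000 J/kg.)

m_melted ≈ 0.113 kg

Cooling the water to 0 °C releases 0.359×4180×25.1 = 37666 J.
Melting all 0.342 kg of ice would need 0.342×334000 = 114228 J.
37666 J < 114228 J, so only part of the ice melts and the system sits at 0 °C.
m_melted×334000 = 37666  ⇒  m_melted ≈ 0.1128 kg.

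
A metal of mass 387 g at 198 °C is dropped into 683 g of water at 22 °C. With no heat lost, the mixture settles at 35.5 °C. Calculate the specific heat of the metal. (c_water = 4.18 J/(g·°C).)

c ≈ 0.613 J/(g·°C)

Heat lost by the metal = heat gained by the water:
387×c×(198 − 35.5) = 683×4.18×(35.5 − 22)
62888 c = 38542  ⇒  c ≈ 0.6129 J/(g·°C)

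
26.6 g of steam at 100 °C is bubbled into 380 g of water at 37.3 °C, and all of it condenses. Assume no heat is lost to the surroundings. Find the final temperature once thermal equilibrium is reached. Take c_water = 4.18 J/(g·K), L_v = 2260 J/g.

T_f ≈ 76.8 °C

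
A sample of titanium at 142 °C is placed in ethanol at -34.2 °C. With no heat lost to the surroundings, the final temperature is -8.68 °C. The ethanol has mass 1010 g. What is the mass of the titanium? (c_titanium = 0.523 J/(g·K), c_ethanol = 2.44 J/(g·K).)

|Q_titanium| = |Q_ethanol|:
m·0.523·(142 − -8.68) = 1010·2.44·(-8.68 − (-34.2))
78.81 m = 62891  ⇒  m ≈ 798.1 g

m ≈ 798 g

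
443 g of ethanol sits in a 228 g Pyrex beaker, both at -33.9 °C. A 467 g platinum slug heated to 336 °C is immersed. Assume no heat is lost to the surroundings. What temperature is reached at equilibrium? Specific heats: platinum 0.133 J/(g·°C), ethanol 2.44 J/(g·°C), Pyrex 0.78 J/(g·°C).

T_f ≈ -16.5 °C

Setting the total heat transfer to zero:
467*0.133*(T − 336) + 443*2.44*(T − (-33.9)) + 228*0.78*(T − (-33.9)) = 0
62.11(T − 336) + 1080.9(T − (-33.9)) + 177.84(T − (-33.9)) = 0
(62.11 + 1080.9 + 177.84) T = 62.11*336 + 1080.9*(-33.9) + 177.84*(-33.9)
T ≈ -16.51 °C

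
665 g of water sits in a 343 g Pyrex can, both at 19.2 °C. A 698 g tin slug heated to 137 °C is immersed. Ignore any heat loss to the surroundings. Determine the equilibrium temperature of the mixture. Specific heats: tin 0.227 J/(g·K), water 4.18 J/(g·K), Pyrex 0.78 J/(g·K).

T_f ≈ 25.0 °C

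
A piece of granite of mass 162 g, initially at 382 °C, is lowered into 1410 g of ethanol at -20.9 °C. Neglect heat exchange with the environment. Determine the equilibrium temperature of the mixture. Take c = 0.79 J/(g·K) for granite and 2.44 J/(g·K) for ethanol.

Heat gained plus heat lost sum to zero:
162·0.79·(T − 382) + 1410·2.44·(T − (-20.9)) = 0
127.98(T − 382) + 3440.4(T − (-20.9)) = 0
(127.98 + 3440.4) T = 127.98·382 + 3440.4·(-20.9)
T ≈ -6.45 °C

T_f ≈ -6.4 °C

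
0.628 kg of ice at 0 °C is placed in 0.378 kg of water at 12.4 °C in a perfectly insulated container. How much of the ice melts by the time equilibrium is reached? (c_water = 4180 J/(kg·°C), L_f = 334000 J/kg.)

m_melted ≈ 0.0587 kg

Water can give up m c ΔT = 0.378·4180·12.4 = 19592 J before reaching 0 °C.
Melting all 0.628 kg of ice would need 0.628·334000 = 209752 J.
19592 J < 209752 J, so only part of the ice melts and the system sits at 0 °C.
m_melt = 19592 / L_f = 0.05866 kg.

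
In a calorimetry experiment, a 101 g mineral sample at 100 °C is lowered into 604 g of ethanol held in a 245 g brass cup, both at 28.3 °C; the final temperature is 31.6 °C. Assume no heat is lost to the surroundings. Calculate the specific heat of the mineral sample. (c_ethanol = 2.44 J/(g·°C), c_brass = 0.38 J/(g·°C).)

c ≈ 0.748 J/(g·°C)

Energy conservation, ΣQ = 0:
101·c·(31.6 − 100) + 604·2.44·(31.6 − 28.3) + 245·0.38·(31.6 − 28.3) = 0
-6908.4 c = -5170.6
c = -5170.6/-6908.4 ≈ 0.7485 J/(g·°C)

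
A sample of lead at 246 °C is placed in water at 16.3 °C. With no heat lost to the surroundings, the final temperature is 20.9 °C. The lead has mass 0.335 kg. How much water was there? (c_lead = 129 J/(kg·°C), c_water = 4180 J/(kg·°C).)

m ≈ 0.506 kg

Conservation of energy gives ΣQ = 0:
0.335×129×(20.9 − 246) + m×4180×(20.9 − 16.3) = 0
19228 m = 9727.7
m = 9727.7/19228 ≈ 0.5059 kg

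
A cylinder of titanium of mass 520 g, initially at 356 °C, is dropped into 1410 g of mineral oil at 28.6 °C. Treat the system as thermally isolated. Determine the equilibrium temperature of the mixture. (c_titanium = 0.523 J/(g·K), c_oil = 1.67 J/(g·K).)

Heat gained plus heat lost sum to zero:
520×0.523×(T − 356) + 1410×1.67×(T − 28.6) = 0
271.96(T − 356) + 2354.7(T − 28.6) = 0
2626.7 T = 164162
T = 164162/2626.7 ≈ 62.50 °C

T_f ≈ 62.5 °C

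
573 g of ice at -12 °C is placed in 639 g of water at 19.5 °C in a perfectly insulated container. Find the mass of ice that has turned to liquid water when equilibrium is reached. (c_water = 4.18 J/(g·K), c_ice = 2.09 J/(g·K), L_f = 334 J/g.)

m_melted ≈ 113 g

Cooling the water to 0 °C releases 639×4.18×19.5 = 52085 J.
Warming the ice to 0 °C takes 573×2.09×12 = 14371 J, leaving 37714 J for melting.
To melt every bit of ice: 573×334 = 191382 J.
That's not enough to melt it all — equilibrium is at 0 °C with ice remaining.
m_melt = 37714 / L_f = 112.9 g.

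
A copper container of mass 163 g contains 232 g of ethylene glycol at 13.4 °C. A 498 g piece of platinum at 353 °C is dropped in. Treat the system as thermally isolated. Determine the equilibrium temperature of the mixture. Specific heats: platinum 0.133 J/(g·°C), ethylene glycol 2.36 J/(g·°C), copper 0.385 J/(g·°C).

T_f ≈ 46.6 °C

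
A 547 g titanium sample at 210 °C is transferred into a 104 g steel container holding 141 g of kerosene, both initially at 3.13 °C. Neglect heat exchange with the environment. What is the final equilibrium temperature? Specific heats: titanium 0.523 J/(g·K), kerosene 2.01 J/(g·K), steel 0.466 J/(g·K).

Let T be the final temperature. ΣQ_i = 0:
547×0.523×(T − 210) + 141×2.01×(T − 3.13) + 104×0.466×(T − 3.13) = 0
286.08(T − 210) + 283.41(T − 3.13) + 48.46(T − 3.13) = 0
(286.08 + 283.41 + 48.46) T = 286.08×210 + 283.41×3.13 + 48.46×3.13
T = 61116 / 617.96 = 98.9 °C

T_f ≈ 98.9 °C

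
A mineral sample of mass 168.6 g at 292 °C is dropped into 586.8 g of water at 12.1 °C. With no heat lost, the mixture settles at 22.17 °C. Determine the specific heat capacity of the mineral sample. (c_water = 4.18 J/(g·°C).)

Heat gained plus heat lost sum to zero:
168.6·c·(22.17 − 292) + 586.8·4.18·(22.17 − 12.1) = 0
-45493 c = -24700
c = -24700/-45493 ≈ 0.5429 J/(g·°C)

c ≈ 0.543 J/(g·°C)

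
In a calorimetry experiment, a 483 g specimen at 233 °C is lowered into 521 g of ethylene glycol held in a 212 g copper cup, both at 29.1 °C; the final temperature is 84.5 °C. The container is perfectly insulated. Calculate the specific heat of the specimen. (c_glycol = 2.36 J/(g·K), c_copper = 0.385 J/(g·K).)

Energy conservation, ΣQ = 0:
483·c·(84.5 − 233) + 521·2.36·(84.5 − 29.1) + 212·0.385·(84.5 − 29.1) = 0
-71726 c = -72639
c = -72639/-71726 ≈ 1.013 J/(g·K)

c ≈ 1.01 J/(g·K)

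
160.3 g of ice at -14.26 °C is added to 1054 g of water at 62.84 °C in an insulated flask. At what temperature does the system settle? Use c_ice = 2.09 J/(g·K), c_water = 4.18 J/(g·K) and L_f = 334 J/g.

Energy conservation, ΣQ = 0:
warm ice to 0 °C: 160.3×2.09×(0 − (-14.26)) = 4777.5; latent heat to melt: 160.3×334 = 53540; meltwater 0→T: 160.3×4.18×T = 670.05 T; water cools: 1054×4.18×(T − 62.84) = 4405.7(T − 62.84)
5075.8 T = 276855 − 58318 = 218538
T ≈ 43.06 °C. Since T > 0 °C, the all-ice-melts assumption holds.

T_f ≈ 43.1 °C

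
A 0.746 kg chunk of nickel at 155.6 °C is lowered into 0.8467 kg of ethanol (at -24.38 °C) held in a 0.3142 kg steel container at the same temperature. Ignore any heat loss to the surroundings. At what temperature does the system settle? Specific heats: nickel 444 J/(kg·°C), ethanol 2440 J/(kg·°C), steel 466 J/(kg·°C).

Conservation of energy gives ΣQ = 0:
0.746*444*(T − 155.6) + 0.8467*2440*(T − (-24.38)) + 0.3142*466*(T − (-24.38)) = 0
(331.22 + 2065.9 + 146.42) T = 331.22*155.6 + 2065.9*(-24.38) + 146.42*(-24.38)
T = -2399 / 2543.6 = -0.943 °C

T_f ≈ -0.9 °C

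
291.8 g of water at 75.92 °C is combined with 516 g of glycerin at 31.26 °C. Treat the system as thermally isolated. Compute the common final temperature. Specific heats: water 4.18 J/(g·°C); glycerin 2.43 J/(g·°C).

T_f ≈ 53.3 °C

Taking heat into each body as positive, Σ m c ΔT = 0:
291.8·4.18·(T − 75.92) + 516·2.43·(T − 31.26) = 0
1219.7(T − 75.92) + 1253.9(T − 31.26) = 0
(1219.7 + 1253.9) T = 1219.7·75.92 + 1253.9·31.26
T ≈ 53.28 °C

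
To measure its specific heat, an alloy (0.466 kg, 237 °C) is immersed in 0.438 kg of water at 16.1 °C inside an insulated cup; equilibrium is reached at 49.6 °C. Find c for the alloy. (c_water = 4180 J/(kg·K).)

c ≈ 702 J/(kg·K)

Heat lost by the alloy = heat gained by the water:
0.466·c·(237 − 49.6) = 0.438·4180·(49.6 − 16.1)
87.33 c = 61333  ⇒  c ≈ 702.3 J/(kg·K)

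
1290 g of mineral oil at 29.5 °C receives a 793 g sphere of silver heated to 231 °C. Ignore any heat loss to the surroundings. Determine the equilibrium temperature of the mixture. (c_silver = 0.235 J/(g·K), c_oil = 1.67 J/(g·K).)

T_f ≈ 45.5 °C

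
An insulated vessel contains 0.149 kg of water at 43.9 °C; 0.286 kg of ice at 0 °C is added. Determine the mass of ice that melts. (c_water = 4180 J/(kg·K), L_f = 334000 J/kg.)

Cooling the water to 0 °C releases 0.149·4180·43.9 = 27342 J.
Melting all 0.286 kg of ice would need 0.286·334000 = 95524 J.
That's not enough to melt it all — equilibrium is at 0 °C with ice remaining.
m_melted·334000 = 27342  ⇒  m_melted ≈ 0.08186 kg.

m_melted ≈ 0.0819 kg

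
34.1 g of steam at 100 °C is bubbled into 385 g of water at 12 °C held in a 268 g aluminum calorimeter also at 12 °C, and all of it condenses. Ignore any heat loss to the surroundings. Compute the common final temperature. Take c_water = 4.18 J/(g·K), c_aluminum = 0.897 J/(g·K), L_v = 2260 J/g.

Sum of m c ΔT and latent-heat terms is zero:
condense steam: −34.1×2260 = −77066; condensed water 100 °C→T: 142.54(T − 100); original water: 1609.3(T − 12); aluminum cup: 268×0.897×(T − 12) = 240.4(T − 12)
1992.2 T = 77066 + 14254 + 22196 = 113516
T ≈ 56.98 °C — below 100 °C, confirming all the steam condensed.

T_f ≈ 57.0 °C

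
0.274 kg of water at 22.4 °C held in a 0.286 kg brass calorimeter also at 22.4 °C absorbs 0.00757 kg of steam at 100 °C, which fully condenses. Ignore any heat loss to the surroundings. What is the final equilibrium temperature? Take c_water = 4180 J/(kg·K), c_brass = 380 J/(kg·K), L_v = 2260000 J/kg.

Energy conservation, ΣQ = 0:
condense steam: −0.00757×2260000 = −17108; condensate cools 100→T: 0.00757×4180×(T − 100) = 31.64(T − 100); original water: 1145.3(T − 22.4); brass cup: 0.286×380×(T − 22.4) = 108.68(T − 22.4)
1285.6 T = 17108 + 3164.3 + 28090 = 48362
T ≈ 37.62 °C (< 100 °C, so full condensation is consistent).

T_f ≈ 37.6 °C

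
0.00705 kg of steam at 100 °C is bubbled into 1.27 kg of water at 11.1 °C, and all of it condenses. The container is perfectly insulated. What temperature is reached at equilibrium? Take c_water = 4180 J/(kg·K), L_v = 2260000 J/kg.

T_f ≈ 14.6 °C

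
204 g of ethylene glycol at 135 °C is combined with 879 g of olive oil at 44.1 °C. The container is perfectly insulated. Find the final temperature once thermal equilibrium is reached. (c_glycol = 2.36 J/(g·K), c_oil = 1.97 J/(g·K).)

T_f ≈ 63.9 °C

Set heat shed by the hot body equal to heat absorbed by the cold body:
204×2.36×(135 − T) = 879×1.97×(T − 44.1)
481.44(135 − T) = 1731.6(T − 44.1)
2213.1 T = 141359  ⇒  T ≈ 63.87 °C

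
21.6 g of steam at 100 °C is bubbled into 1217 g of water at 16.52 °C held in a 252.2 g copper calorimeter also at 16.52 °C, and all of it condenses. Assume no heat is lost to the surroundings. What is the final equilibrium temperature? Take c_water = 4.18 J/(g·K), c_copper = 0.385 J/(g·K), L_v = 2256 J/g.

Setting the total heat transfer to zero:
steam→water at 100 °C releases m L_v = 21.6·2256 = 48730
  condensate cools 100→T: 21.6·4.18·(T − 100) = 90.29(T − 100)
  water warms: 1217·4.18·(T − 16.52) = 5087.1(T − 16.52)
  copper cup: 252.2·0.385·(T − 16.52) = 97.1(T − 16.52)
5274.4 T = 48730 + 9028.8 + 85642 = 143401
T ≈ 27.19 °C, under the boiling point, so the assumption holds.

T_f ≈ 27.2 °C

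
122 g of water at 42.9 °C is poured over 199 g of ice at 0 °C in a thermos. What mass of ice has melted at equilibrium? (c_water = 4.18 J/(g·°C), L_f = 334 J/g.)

Water can give up m c ΔT = 122×4.18×42.9 = 21877 J before reaching 0 °C.
Fully melting the ice requires m_ice L_f = 199×334 = 66466 J.
Since 21877 < 66466 J, not all the ice melts; equilibrium is at 0 °C.
m_melt = 21877 / L_f = 65.5 g.

m_melted ≈ 65.5 g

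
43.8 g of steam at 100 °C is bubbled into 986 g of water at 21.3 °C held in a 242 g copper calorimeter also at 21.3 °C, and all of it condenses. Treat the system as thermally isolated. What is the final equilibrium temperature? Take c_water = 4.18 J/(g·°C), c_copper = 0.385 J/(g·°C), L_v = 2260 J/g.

T_f ≈ 47.1 °C

Conservation of energy gives ΣQ = 0:
latent heat released on condensation: 43.8·2260 = 98988; condensate cools 100→T: 43.8·4.18·(T − 100) = 183.08(T − 100); original water: 4121.5(T − 21.3); copper cup: 242·0.385·(T − 21.3) = 93.17(T − 21.3)
4397.7 T = 98988 + 18308 + 89772 = 207068
T ≈ 47.09 °C, under the boiling point, so the assumption holds.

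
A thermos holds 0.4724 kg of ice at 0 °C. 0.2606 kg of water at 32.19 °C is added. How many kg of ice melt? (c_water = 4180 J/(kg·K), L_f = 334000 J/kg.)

Water can give up m c ΔT = 0.2606·4180·32.19 = 35065 J before reaching 0 °C.
To melt every bit of ice: 0.4724·334000 = 157782 J.
Since 35065 < 157782 J, not all the ice melts; equilibrium is at 0 °C.
Mass melted = 35065/334000 ≈ 0.105 kg.

m_melted ≈ 0.105 kg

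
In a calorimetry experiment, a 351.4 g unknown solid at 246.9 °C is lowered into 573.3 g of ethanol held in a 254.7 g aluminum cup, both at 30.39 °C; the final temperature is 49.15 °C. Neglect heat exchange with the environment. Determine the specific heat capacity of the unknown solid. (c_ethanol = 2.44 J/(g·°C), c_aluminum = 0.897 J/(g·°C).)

Heat gained plus heat lost sum to zero:
351.4·c·(49.15 − 246.9) + 573.3·2.44·(49.15 − 30.39) + 254.7·0.897·(49.15 − 30.39) = 0
-69489 c = -30528
c = -30528/-69489 ≈ 0.4393 J/(g·°C)

c ≈ 0.439 J/(g·°C)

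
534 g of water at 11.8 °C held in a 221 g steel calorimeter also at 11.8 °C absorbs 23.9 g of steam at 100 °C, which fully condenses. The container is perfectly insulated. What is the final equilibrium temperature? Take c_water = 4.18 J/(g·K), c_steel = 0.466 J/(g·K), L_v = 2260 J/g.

Setting the total heat transfer to zero:
steam→water at 100 °C releases m L_v = 23.9×2260 = 54014
  condensate cools 100→T: 23.9×4.18×(T − 100) = 99.9(T − 100)
  water warms: 534×4.18×(T − 11.8) = 2232.1(T − 11.8)
  cup: 102.99(T − 11.8)
2435 T = 54014 + 9990.2 + 27554 = 91558
T ≈ 37.60 °C (< 100 °C, so full condensation is consistent).

T_f ≈ 37.6 °C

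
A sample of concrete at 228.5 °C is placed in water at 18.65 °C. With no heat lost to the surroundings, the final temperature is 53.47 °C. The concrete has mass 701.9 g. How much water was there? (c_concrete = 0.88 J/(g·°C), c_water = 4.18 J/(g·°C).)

m ≈ 743 g

Heat lost by the concrete = heat gained by the water:
701.9·0.88·(228.5 − 53.47) = m·4.18·(53.47 − 18.65)
145.55 m = 108111  ⇒  m ≈ 742.8 g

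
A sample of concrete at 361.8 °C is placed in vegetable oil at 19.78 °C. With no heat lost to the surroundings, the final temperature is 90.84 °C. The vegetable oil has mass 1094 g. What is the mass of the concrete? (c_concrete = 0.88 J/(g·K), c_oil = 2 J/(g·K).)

m ≈ 652 g

Net heat exchanged in the isolated system is zero:
m·0.88·(90.84 − 361.8) + 1094·2·(90.84 − 19.78) = 0
-238.44 m = -155479
m = -155479/-238.44 ≈ 652.1 g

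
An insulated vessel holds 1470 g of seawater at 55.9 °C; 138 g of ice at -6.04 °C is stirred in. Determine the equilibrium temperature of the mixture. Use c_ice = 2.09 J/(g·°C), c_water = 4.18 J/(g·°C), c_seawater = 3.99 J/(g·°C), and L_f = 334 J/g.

Conservation of energy gives ΣQ = 0:
warm ice to 0 °C: 138×2.09×(0 − (-6.04)) = 1742.1; melt ice: 138×334 = 46092; warm the meltwater: 576.84 T; seawater cools: 1470×3.99×(T − 55.9) = 5865.3(T − 55.9)
6442.1 T = 327870 − 47834 = 280036
T ≈ 43.47 °C (positive, so assuming full melt was valid).

T_f ≈ 43.5 °C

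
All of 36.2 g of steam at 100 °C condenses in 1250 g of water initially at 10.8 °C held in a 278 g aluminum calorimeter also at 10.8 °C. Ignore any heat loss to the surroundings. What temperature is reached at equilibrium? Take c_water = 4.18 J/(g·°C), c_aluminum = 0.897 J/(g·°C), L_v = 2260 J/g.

T_f ≈ 27.7 °C

Sum of m c ΔT and latent-heat terms is zero:
latent heat released on condensation: 36.2·2260 = 81812; condensed water 100 °C→T: 151.32(T − 100); original water: 5225(T − 10.8); aluminum cup: 278·0.897·(T − 10.8) = 249.37(T − 10.8)
5625.7 T = 81812 + 15132 + 59123 = 156067
T ≈ 27.74 °C, under the boiling point, so the assumption holds.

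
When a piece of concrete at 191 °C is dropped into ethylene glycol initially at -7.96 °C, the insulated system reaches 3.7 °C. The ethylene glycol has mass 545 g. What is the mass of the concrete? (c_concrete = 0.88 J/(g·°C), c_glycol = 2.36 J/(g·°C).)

m ≈ 91 g

Heat gained plus heat lost sum to zero:
m×0.88×(3.7 − 191) + 545×2.36×(3.7 − (-7.96)) = 0
-164.82 m = -14997
m = -14997/-164.82 ≈ 90.99 g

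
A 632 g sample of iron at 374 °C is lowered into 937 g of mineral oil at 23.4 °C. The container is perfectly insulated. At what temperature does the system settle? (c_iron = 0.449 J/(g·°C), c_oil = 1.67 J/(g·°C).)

Set heat shed by the hot body equal to heat absorbed by the cold body:
632*0.449*(374 − T) = 937*1.67*(T − 23.4)
283.77(374 − T) = 1564.8(T − 23.4)
1848.6 T = 142745  ⇒  T ≈ 77.22 °C

T_f ≈ 77.2 °C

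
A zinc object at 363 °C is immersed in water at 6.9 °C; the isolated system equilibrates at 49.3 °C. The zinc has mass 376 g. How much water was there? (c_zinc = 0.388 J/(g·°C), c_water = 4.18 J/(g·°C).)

m ≈ 258 g

Heat lost by the zinc = heat gained by the water:
376×0.388×(363 − 49.3) = m×4.18×(49.3 − 6.9)
177.23 m = 45765  ⇒  m ≈ 258.2 g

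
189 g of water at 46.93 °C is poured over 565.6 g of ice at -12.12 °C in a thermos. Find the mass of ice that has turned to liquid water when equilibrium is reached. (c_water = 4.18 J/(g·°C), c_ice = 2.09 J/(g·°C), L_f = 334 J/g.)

m_melted ≈ 68.1 g

Water can give up m c ΔT = 189·4.18·46.93 = 37076 J before reaching 0 °C.
Of that, 565.6·2.09·12.12 = 14327 J goes to bring the ice to 0 °C, leaving 22749 J.
Fully melting the ice requires m_ice L_f = 565.6·334 = 188910 J.
That's not enough to melt it all — equilibrium is at 0 °C with ice remaining.
m_melt = 22749 / L_f = 68.11 g.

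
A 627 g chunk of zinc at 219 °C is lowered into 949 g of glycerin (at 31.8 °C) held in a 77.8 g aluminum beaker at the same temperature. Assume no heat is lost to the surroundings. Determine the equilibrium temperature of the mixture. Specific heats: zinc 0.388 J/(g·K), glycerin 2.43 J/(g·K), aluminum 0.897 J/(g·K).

Heat gained plus heat lost sum to zero:
627×0.388×(T − 219) + 949×2.43×(T − 31.8) + 77.8×0.897×(T − 31.8) = 0
(243.28 + 2306.1 + 69.79) T = 243.28×219 + 2306.1×31.8 + 69.79×31.8
T ≈ 49.19 °C

T_f ≈ 49.2 °C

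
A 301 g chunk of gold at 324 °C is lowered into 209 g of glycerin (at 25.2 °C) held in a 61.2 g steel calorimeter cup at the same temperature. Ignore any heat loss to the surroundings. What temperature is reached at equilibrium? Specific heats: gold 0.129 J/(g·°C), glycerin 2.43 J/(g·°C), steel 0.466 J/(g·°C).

T_f ≈ 45.4 °C

Let T be the final temperature. ΣQ_i = 0:
301×0.129×(T − 324) + 209×2.43×(T − 25.2) + 61.2×0.466×(T − 25.2) = 0
38.83(T − 324) + 507.87(T − 25.2) + 28.52(T − 25.2) = 0
575.22 T = 26098
T = 26098 / 575.22 = 45.4 °C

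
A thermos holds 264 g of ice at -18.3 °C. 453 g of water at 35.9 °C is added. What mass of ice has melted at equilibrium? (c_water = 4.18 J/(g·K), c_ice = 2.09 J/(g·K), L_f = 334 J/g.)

m_melted ≈ 173 g

Heat available from the water dropping to 0 °C: 453·4.18·35.9 = 67978 J.
Of that, 264·2.09·18.3 = 10097 J goes to bring the ice to 0 °C, leaving 57881 J.
Fully melting the ice requires m_ice L_f = 264·334 = 88176 J.
Since 57881 < 88176 J, not all the ice melts; equilibrium is at 0 °C.
Mass melted = 57881/334 ≈ 173.3 g.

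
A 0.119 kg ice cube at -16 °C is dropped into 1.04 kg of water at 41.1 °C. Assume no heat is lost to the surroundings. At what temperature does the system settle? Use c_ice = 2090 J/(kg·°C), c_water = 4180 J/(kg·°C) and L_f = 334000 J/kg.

Heat gained plus heat lost sum to zero:
warm ice to 0 °C: 0.119×2090×(0 − (-16)) = 3979.4; latent heat to melt: 0.119×334000 = 39746; meltwater 0→T: 0.119×4180×T = 497.42 T; water cools: 1.04×4180×(T − 41.1) = 4347.2(T − 41.1)
4844.6 T = 178670 − 43725 = 134945
T ≈ 27.85 °C (positive, so assuming full melt was valid).

T_f ≈ 27.9 °C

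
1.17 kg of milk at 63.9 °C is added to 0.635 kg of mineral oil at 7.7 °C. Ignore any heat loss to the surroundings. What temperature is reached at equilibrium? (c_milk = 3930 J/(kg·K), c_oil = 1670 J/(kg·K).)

Heat gained plus heat lost sum to zero:
1.17×3930×(T − 63.9) + 0.635×1670×(T − 7.7) = 0
4598.1(T − 63.9) + 1060.5(T − 7.7) = 0
(4598.1 + 1060.5) T = 4598.1×63.9 + 1060.5×7.7
T = 301984/5658.5 ≈ 53.37 °C

T_f ≈ 53.4 °C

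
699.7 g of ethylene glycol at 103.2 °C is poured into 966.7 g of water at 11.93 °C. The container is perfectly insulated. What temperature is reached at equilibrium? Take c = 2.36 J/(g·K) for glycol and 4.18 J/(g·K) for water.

T_f = Σ m_i c_i T_i / Σ m_i c_i:
T_f = (1651.3*103.2 + 4040.8*11.93) / (1651.3 + 4040.8)
    = 218620 / 5692.1 ≈ 38.41 °C

T_f ≈ 38.4 °C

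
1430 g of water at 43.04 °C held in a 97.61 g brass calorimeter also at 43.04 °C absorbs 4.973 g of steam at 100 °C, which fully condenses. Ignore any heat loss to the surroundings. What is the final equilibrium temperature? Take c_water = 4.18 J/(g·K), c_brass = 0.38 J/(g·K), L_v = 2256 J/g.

T_f ≈ 45.1 °C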